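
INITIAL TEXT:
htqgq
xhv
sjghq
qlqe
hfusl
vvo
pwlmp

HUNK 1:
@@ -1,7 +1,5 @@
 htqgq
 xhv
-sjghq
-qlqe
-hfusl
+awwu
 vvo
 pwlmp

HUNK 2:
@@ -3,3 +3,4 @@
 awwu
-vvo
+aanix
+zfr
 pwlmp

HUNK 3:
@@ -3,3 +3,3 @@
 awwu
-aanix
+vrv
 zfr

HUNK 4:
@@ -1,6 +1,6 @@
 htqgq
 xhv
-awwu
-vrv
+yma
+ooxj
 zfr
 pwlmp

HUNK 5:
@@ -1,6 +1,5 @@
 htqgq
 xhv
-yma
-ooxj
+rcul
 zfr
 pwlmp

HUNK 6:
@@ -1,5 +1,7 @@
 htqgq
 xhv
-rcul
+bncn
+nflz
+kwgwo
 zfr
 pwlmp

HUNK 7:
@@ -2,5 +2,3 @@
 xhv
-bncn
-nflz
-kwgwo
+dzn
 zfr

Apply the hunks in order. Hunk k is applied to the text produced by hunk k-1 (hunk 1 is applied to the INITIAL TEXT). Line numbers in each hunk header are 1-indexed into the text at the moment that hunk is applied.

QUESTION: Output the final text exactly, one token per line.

Answer: htqgq
xhv
dzn
zfr
pwlmp

Derivation:
Hunk 1: at line 1 remove [sjghq,qlqe,hfusl] add [awwu] -> 5 lines: htqgq xhv awwu vvo pwlmp
Hunk 2: at line 3 remove [vvo] add [aanix,zfr] -> 6 lines: htqgq xhv awwu aanix zfr pwlmp
Hunk 3: at line 3 remove [aanix] add [vrv] -> 6 lines: htqgq xhv awwu vrv zfr pwlmp
Hunk 4: at line 1 remove [awwu,vrv] add [yma,ooxj] -> 6 lines: htqgq xhv yma ooxj zfr pwlmp
Hunk 5: at line 1 remove [yma,ooxj] add [rcul] -> 5 lines: htqgq xhv rcul zfr pwlmp
Hunk 6: at line 1 remove [rcul] add [bncn,nflz,kwgwo] -> 7 lines: htqgq xhv bncn nflz kwgwo zfr pwlmp
Hunk 7: at line 2 remove [bncn,nflz,kwgwo] add [dzn] -> 5 lines: htqgq xhv dzn zfr pwlmp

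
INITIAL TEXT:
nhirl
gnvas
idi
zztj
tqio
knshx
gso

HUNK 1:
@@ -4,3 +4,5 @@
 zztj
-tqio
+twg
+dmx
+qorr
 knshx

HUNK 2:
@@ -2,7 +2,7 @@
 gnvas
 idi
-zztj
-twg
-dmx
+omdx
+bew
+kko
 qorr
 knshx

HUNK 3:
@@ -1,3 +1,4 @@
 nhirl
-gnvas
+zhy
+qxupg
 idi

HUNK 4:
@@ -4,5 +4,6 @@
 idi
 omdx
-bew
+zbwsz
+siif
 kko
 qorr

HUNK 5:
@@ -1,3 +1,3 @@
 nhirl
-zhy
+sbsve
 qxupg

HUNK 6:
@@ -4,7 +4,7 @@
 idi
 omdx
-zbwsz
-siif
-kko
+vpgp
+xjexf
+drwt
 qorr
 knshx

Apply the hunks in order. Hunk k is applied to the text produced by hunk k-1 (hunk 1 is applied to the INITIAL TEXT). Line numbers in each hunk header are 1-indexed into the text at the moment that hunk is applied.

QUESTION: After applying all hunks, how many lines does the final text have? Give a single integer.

Hunk 1: at line 4 remove [tqio] add [twg,dmx,qorr] -> 9 lines: nhirl gnvas idi zztj twg dmx qorr knshx gso
Hunk 2: at line 2 remove [zztj,twg,dmx] add [omdx,bew,kko] -> 9 lines: nhirl gnvas idi omdx bew kko qorr knshx gso
Hunk 3: at line 1 remove [gnvas] add [zhy,qxupg] -> 10 lines: nhirl zhy qxupg idi omdx bew kko qorr knshx gso
Hunk 4: at line 4 remove [bew] add [zbwsz,siif] -> 11 lines: nhirl zhy qxupg idi omdx zbwsz siif kko qorr knshx gso
Hunk 5: at line 1 remove [zhy] add [sbsve] -> 11 lines: nhirl sbsve qxupg idi omdx zbwsz siif kko qorr knshx gso
Hunk 6: at line 4 remove [zbwsz,siif,kko] add [vpgp,xjexf,drwt] -> 11 lines: nhirl sbsve qxupg idi omdx vpgp xjexf drwt qorr knshx gso
Final line count: 11

Answer: 11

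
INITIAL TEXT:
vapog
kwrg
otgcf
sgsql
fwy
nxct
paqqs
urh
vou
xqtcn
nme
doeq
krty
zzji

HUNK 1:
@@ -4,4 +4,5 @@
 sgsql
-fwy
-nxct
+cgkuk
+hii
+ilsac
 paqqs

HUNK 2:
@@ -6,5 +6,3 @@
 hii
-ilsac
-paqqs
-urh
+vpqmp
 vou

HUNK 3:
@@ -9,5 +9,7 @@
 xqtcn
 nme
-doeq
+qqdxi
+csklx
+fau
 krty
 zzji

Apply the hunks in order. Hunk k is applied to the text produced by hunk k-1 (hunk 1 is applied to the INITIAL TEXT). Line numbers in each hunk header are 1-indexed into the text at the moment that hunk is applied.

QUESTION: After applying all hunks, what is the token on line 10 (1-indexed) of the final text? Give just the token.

Answer: nme

Derivation:
Hunk 1: at line 4 remove [fwy,nxct] add [cgkuk,hii,ilsac] -> 15 lines: vapog kwrg otgcf sgsql cgkuk hii ilsac paqqs urh vou xqtcn nme doeq krty zzji
Hunk 2: at line 6 remove [ilsac,paqqs,urh] add [vpqmp] -> 13 lines: vapog kwrg otgcf sgsql cgkuk hii vpqmp vou xqtcn nme doeq krty zzji
Hunk 3: at line 9 remove [doeq] add [qqdxi,csklx,fau] -> 15 lines: vapog kwrg otgcf sgsql cgkuk hii vpqmp vou xqtcn nme qqdxi csklx fau krty zzji
Final line 10: nme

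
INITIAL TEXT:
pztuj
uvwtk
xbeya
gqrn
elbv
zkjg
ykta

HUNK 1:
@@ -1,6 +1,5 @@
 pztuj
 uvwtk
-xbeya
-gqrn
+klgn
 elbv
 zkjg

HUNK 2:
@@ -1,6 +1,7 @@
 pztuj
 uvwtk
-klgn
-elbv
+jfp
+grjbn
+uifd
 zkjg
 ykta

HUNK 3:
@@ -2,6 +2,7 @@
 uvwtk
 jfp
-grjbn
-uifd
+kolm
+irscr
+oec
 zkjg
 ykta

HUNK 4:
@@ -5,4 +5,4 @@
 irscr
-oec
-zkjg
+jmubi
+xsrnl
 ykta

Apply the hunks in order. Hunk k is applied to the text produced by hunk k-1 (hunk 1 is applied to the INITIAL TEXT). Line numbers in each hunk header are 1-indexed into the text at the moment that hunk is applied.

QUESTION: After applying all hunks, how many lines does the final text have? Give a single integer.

Hunk 1: at line 1 remove [xbeya,gqrn] add [klgn] -> 6 lines: pztuj uvwtk klgn elbv zkjg ykta
Hunk 2: at line 1 remove [klgn,elbv] add [jfp,grjbn,uifd] -> 7 lines: pztuj uvwtk jfp grjbn uifd zkjg ykta
Hunk 3: at line 2 remove [grjbn,uifd] add [kolm,irscr,oec] -> 8 lines: pztuj uvwtk jfp kolm irscr oec zkjg ykta
Hunk 4: at line 5 remove [oec,zkjg] add [jmubi,xsrnl] -> 8 lines: pztuj uvwtk jfp kolm irscr jmubi xsrnl ykta
Final line count: 8

Answer: 8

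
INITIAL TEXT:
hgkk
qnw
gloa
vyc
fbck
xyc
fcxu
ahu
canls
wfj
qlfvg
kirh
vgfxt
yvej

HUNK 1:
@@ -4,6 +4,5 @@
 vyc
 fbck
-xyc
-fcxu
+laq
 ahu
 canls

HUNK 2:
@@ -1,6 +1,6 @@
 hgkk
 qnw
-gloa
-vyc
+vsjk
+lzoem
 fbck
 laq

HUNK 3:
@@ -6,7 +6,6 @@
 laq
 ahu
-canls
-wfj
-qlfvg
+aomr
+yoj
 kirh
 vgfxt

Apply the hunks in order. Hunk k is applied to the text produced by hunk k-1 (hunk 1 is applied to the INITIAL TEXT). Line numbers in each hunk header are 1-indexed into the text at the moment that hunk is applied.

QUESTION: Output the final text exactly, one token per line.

Answer: hgkk
qnw
vsjk
lzoem
fbck
laq
ahu
aomr
yoj
kirh
vgfxt
yvej

Derivation:
Hunk 1: at line 4 remove [xyc,fcxu] add [laq] -> 13 lines: hgkk qnw gloa vyc fbck laq ahu canls wfj qlfvg kirh vgfxt yvej
Hunk 2: at line 1 remove [gloa,vyc] add [vsjk,lzoem] -> 13 lines: hgkk qnw vsjk lzoem fbck laq ahu canls wfj qlfvg kirh vgfxt yvej
Hunk 3: at line 6 remove [canls,wfj,qlfvg] add [aomr,yoj] -> 12 lines: hgkk qnw vsjk lzoem fbck laq ahu aomr yoj kirh vgfxt yvej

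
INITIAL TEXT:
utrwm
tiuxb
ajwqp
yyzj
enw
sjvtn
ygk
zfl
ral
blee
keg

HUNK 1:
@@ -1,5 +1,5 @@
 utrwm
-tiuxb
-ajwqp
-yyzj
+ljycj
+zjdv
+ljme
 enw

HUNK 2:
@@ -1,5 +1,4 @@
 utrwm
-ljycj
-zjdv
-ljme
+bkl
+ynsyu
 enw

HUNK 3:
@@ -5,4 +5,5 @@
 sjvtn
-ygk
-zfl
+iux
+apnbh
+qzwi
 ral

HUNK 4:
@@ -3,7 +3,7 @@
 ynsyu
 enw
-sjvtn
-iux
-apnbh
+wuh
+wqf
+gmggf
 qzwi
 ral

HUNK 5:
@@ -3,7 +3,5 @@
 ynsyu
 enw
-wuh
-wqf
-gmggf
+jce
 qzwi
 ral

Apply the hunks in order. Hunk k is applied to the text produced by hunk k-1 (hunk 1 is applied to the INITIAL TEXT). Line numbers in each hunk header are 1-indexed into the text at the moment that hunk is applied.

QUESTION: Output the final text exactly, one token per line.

Answer: utrwm
bkl
ynsyu
enw
jce
qzwi
ral
blee
keg

Derivation:
Hunk 1: at line 1 remove [tiuxb,ajwqp,yyzj] add [ljycj,zjdv,ljme] -> 11 lines: utrwm ljycj zjdv ljme enw sjvtn ygk zfl ral blee keg
Hunk 2: at line 1 remove [ljycj,zjdv,ljme] add [bkl,ynsyu] -> 10 lines: utrwm bkl ynsyu enw sjvtn ygk zfl ral blee keg
Hunk 3: at line 5 remove [ygk,zfl] add [iux,apnbh,qzwi] -> 11 lines: utrwm bkl ynsyu enw sjvtn iux apnbh qzwi ral blee keg
Hunk 4: at line 3 remove [sjvtn,iux,apnbh] add [wuh,wqf,gmggf] -> 11 lines: utrwm bkl ynsyu enw wuh wqf gmggf qzwi ral blee keg
Hunk 5: at line 3 remove [wuh,wqf,gmggf] add [jce] -> 9 lines: utrwm bkl ynsyu enw jce qzwi ral blee keg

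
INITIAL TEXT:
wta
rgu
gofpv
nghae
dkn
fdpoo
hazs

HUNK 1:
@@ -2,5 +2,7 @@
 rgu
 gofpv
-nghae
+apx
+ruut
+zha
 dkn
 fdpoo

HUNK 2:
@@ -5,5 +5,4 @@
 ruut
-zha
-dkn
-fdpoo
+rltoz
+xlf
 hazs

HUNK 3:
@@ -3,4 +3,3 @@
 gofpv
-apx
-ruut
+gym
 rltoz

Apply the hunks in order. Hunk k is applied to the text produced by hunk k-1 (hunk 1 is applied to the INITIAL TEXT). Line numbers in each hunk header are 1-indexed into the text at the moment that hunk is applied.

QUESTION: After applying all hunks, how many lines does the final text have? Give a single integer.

Answer: 7

Derivation:
Hunk 1: at line 2 remove [nghae] add [apx,ruut,zha] -> 9 lines: wta rgu gofpv apx ruut zha dkn fdpoo hazs
Hunk 2: at line 5 remove [zha,dkn,fdpoo] add [rltoz,xlf] -> 8 lines: wta rgu gofpv apx ruut rltoz xlf hazs
Hunk 3: at line 3 remove [apx,ruut] add [gym] -> 7 lines: wta rgu gofpv gym rltoz xlf hazs
Final line count: 7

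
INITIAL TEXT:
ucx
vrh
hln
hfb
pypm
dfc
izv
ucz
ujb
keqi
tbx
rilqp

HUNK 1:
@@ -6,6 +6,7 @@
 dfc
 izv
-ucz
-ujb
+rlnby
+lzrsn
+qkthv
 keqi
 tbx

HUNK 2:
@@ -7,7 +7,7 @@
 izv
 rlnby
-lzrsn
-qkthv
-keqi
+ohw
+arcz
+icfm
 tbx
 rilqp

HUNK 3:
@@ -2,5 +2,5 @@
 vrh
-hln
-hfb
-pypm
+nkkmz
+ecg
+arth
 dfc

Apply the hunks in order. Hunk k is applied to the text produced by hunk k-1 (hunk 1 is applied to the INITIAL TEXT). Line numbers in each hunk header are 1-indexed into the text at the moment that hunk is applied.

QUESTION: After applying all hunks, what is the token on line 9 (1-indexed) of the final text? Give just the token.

Answer: ohw

Derivation:
Hunk 1: at line 6 remove [ucz,ujb] add [rlnby,lzrsn,qkthv] -> 13 lines: ucx vrh hln hfb pypm dfc izv rlnby lzrsn qkthv keqi tbx rilqp
Hunk 2: at line 7 remove [lzrsn,qkthv,keqi] add [ohw,arcz,icfm] -> 13 lines: ucx vrh hln hfb pypm dfc izv rlnby ohw arcz icfm tbx rilqp
Hunk 3: at line 2 remove [hln,hfb,pypm] add [nkkmz,ecg,arth] -> 13 lines: ucx vrh nkkmz ecg arth dfc izv rlnby ohw arcz icfm tbx rilqp
Final line 9: ohw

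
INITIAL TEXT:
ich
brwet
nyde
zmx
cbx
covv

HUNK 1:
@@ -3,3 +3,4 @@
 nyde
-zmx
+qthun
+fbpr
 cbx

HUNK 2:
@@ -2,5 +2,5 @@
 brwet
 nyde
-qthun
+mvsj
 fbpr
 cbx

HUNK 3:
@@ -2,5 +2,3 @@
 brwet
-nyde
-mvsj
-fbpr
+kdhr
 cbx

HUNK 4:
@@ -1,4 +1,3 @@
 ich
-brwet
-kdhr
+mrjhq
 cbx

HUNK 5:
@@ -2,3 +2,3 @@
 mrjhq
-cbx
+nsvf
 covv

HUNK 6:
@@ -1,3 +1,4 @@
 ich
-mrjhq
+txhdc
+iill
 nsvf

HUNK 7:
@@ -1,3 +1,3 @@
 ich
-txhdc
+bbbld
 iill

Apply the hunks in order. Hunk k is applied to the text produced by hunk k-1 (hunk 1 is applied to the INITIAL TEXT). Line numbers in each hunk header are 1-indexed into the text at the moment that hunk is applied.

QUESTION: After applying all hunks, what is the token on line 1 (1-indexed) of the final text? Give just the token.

Answer: ich

Derivation:
Hunk 1: at line 3 remove [zmx] add [qthun,fbpr] -> 7 lines: ich brwet nyde qthun fbpr cbx covv
Hunk 2: at line 2 remove [qthun] add [mvsj] -> 7 lines: ich brwet nyde mvsj fbpr cbx covv
Hunk 3: at line 2 remove [nyde,mvsj,fbpr] add [kdhr] -> 5 lines: ich brwet kdhr cbx covv
Hunk 4: at line 1 remove [brwet,kdhr] add [mrjhq] -> 4 lines: ich mrjhq cbx covv
Hunk 5: at line 2 remove [cbx] add [nsvf] -> 4 lines: ich mrjhq nsvf covv
Hunk 6: at line 1 remove [mrjhq] add [txhdc,iill] -> 5 lines: ich txhdc iill nsvf covv
Hunk 7: at line 1 remove [txhdc] add [bbbld] -> 5 lines: ich bbbld iill nsvf covv
Final line 1: ich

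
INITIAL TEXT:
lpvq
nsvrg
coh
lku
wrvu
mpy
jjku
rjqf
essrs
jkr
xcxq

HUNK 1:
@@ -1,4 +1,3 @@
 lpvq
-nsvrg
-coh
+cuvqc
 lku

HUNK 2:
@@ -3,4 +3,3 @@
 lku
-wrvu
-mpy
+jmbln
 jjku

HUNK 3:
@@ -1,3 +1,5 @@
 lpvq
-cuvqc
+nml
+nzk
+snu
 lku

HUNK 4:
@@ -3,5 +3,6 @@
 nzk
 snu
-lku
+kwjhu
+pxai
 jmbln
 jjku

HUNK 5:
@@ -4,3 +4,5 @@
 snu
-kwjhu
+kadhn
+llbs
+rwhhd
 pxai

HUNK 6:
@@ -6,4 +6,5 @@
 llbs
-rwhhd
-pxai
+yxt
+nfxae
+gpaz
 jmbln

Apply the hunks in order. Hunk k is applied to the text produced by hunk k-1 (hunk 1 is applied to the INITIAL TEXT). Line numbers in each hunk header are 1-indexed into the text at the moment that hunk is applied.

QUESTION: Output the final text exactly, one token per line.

Hunk 1: at line 1 remove [nsvrg,coh] add [cuvqc] -> 10 lines: lpvq cuvqc lku wrvu mpy jjku rjqf essrs jkr xcxq
Hunk 2: at line 3 remove [wrvu,mpy] add [jmbln] -> 9 lines: lpvq cuvqc lku jmbln jjku rjqf essrs jkr xcxq
Hunk 3: at line 1 remove [cuvqc] add [nml,nzk,snu] -> 11 lines: lpvq nml nzk snu lku jmbln jjku rjqf essrs jkr xcxq
Hunk 4: at line 3 remove [lku] add [kwjhu,pxai] -> 12 lines: lpvq nml nzk snu kwjhu pxai jmbln jjku rjqf essrs jkr xcxq
Hunk 5: at line 4 remove [kwjhu] add [kadhn,llbs,rwhhd] -> 14 lines: lpvq nml nzk snu kadhn llbs rwhhd pxai jmbln jjku rjqf essrs jkr xcxq
Hunk 6: at line 6 remove [rwhhd,pxai] add [yxt,nfxae,gpaz] -> 15 lines: lpvq nml nzk snu kadhn llbs yxt nfxae gpaz jmbln jjku rjqf essrs jkr xcxq

Answer: lpvq
nml
nzk
snu
kadhn
llbs
yxt
nfxae
gpaz
jmbln
jjku
rjqf
essrs
jkr
xcxq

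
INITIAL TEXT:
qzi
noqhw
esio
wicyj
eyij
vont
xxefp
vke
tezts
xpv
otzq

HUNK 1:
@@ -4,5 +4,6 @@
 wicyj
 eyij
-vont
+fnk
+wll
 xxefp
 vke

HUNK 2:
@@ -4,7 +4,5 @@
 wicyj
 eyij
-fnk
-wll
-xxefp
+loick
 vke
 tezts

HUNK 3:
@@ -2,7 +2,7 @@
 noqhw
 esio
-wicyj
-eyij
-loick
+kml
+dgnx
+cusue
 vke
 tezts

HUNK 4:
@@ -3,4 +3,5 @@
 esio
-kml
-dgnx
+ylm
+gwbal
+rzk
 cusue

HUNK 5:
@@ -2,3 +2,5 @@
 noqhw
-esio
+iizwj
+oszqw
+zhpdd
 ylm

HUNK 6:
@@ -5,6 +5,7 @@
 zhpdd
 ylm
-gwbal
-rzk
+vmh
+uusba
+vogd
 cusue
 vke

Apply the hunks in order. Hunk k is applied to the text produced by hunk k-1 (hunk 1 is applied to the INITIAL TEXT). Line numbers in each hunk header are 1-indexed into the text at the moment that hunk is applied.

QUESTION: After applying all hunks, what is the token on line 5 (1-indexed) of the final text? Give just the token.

Hunk 1: at line 4 remove [vont] add [fnk,wll] -> 12 lines: qzi noqhw esio wicyj eyij fnk wll xxefp vke tezts xpv otzq
Hunk 2: at line 4 remove [fnk,wll,xxefp] add [loick] -> 10 lines: qzi noqhw esio wicyj eyij loick vke tezts xpv otzq
Hunk 3: at line 2 remove [wicyj,eyij,loick] add [kml,dgnx,cusue] -> 10 lines: qzi noqhw esio kml dgnx cusue vke tezts xpv otzq
Hunk 4: at line 3 remove [kml,dgnx] add [ylm,gwbal,rzk] -> 11 lines: qzi noqhw esio ylm gwbal rzk cusue vke tezts xpv otzq
Hunk 5: at line 2 remove [esio] add [iizwj,oszqw,zhpdd] -> 13 lines: qzi noqhw iizwj oszqw zhpdd ylm gwbal rzk cusue vke tezts xpv otzq
Hunk 6: at line 5 remove [gwbal,rzk] add [vmh,uusba,vogd] -> 14 lines: qzi noqhw iizwj oszqw zhpdd ylm vmh uusba vogd cusue vke tezts xpv otzq
Final line 5: zhpdd

Answer: zhpdd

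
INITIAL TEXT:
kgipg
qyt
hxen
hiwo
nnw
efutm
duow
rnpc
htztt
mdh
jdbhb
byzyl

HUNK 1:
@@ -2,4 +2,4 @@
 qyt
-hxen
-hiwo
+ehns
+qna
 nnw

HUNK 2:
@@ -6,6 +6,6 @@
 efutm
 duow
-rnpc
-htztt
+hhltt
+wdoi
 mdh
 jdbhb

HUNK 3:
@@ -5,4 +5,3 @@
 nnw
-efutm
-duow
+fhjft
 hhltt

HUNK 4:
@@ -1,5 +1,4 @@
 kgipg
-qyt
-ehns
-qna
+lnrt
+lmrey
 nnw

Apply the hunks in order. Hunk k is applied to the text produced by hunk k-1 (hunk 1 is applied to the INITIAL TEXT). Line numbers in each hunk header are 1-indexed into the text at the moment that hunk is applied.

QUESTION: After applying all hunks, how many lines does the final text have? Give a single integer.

Answer: 10

Derivation:
Hunk 1: at line 2 remove [hxen,hiwo] add [ehns,qna] -> 12 lines: kgipg qyt ehns qna nnw efutm duow rnpc htztt mdh jdbhb byzyl
Hunk 2: at line 6 remove [rnpc,htztt] add [hhltt,wdoi] -> 12 lines: kgipg qyt ehns qna nnw efutm duow hhltt wdoi mdh jdbhb byzyl
Hunk 3: at line 5 remove [efutm,duow] add [fhjft] -> 11 lines: kgipg qyt ehns qna nnw fhjft hhltt wdoi mdh jdbhb byzyl
Hunk 4: at line 1 remove [qyt,ehns,qna] add [lnrt,lmrey] -> 10 lines: kgipg lnrt lmrey nnw fhjft hhltt wdoi mdh jdbhb byzyl
Final line count: 10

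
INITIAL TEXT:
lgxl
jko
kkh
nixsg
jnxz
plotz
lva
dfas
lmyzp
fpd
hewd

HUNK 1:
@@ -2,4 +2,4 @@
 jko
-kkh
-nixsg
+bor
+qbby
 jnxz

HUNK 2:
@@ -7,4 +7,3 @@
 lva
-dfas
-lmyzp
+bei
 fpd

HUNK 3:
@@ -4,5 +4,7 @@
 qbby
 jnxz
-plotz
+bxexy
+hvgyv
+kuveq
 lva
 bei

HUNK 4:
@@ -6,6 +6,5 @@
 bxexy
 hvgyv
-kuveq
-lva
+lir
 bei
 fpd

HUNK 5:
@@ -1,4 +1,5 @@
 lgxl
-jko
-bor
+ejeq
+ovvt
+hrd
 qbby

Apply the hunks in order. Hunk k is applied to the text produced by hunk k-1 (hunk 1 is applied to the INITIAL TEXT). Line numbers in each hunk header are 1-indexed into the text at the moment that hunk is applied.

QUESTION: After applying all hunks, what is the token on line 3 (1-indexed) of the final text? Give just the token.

Answer: ovvt

Derivation:
Hunk 1: at line 2 remove [kkh,nixsg] add [bor,qbby] -> 11 lines: lgxl jko bor qbby jnxz plotz lva dfas lmyzp fpd hewd
Hunk 2: at line 7 remove [dfas,lmyzp] add [bei] -> 10 lines: lgxl jko bor qbby jnxz plotz lva bei fpd hewd
Hunk 3: at line 4 remove [plotz] add [bxexy,hvgyv,kuveq] -> 12 lines: lgxl jko bor qbby jnxz bxexy hvgyv kuveq lva bei fpd hewd
Hunk 4: at line 6 remove [kuveq,lva] add [lir] -> 11 lines: lgxl jko bor qbby jnxz bxexy hvgyv lir bei fpd hewd
Hunk 5: at line 1 remove [jko,bor] add [ejeq,ovvt,hrd] -> 12 lines: lgxl ejeq ovvt hrd qbby jnxz bxexy hvgyv lir bei fpd hewd
Final line 3: ovvt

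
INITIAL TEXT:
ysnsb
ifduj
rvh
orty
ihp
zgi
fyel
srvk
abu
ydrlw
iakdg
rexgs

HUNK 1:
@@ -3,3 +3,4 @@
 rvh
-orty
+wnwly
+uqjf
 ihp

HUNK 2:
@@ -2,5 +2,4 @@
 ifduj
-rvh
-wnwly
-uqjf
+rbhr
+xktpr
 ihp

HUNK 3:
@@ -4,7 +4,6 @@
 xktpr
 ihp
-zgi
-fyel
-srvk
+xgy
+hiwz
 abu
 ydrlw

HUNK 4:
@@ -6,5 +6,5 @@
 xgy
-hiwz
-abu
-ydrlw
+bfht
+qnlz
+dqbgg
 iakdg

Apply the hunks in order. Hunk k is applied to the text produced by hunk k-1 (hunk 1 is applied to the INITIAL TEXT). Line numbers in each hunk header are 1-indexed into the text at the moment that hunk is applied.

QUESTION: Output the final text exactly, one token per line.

Answer: ysnsb
ifduj
rbhr
xktpr
ihp
xgy
bfht
qnlz
dqbgg
iakdg
rexgs

Derivation:
Hunk 1: at line 3 remove [orty] add [wnwly,uqjf] -> 13 lines: ysnsb ifduj rvh wnwly uqjf ihp zgi fyel srvk abu ydrlw iakdg rexgs
Hunk 2: at line 2 remove [rvh,wnwly,uqjf] add [rbhr,xktpr] -> 12 lines: ysnsb ifduj rbhr xktpr ihp zgi fyel srvk abu ydrlw iakdg rexgs
Hunk 3: at line 4 remove [zgi,fyel,srvk] add [xgy,hiwz] -> 11 lines: ysnsb ifduj rbhr xktpr ihp xgy hiwz abu ydrlw iakdg rexgs
Hunk 4: at line 6 remove [hiwz,abu,ydrlw] add [bfht,qnlz,dqbgg] -> 11 lines: ysnsb ifduj rbhr xktpr ihp xgy bfht qnlz dqbgg iakdg rexgs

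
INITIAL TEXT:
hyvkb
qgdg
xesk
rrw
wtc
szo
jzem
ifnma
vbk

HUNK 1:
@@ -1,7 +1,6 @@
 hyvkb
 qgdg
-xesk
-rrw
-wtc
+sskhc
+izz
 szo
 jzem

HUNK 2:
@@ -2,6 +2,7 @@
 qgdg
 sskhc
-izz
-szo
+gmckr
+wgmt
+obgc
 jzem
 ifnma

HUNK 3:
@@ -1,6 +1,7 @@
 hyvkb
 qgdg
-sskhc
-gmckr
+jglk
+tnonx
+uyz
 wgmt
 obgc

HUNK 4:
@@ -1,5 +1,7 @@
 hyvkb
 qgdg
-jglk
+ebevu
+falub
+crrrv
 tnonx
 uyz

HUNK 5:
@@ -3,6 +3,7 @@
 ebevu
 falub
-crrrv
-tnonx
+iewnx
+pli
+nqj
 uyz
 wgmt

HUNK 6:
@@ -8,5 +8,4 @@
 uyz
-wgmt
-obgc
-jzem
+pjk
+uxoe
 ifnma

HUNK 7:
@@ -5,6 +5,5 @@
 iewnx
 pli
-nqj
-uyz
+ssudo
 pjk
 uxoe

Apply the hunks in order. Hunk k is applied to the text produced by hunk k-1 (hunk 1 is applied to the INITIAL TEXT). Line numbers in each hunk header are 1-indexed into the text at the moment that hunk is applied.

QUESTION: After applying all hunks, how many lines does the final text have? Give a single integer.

Answer: 11

Derivation:
Hunk 1: at line 1 remove [xesk,rrw,wtc] add [sskhc,izz] -> 8 lines: hyvkb qgdg sskhc izz szo jzem ifnma vbk
Hunk 2: at line 2 remove [izz,szo] add [gmckr,wgmt,obgc] -> 9 lines: hyvkb qgdg sskhc gmckr wgmt obgc jzem ifnma vbk
Hunk 3: at line 1 remove [sskhc,gmckr] add [jglk,tnonx,uyz] -> 10 lines: hyvkb qgdg jglk tnonx uyz wgmt obgc jzem ifnma vbk
Hunk 4: at line 1 remove [jglk] add [ebevu,falub,crrrv] -> 12 lines: hyvkb qgdg ebevu falub crrrv tnonx uyz wgmt obgc jzem ifnma vbk
Hunk 5: at line 3 remove [crrrv,tnonx] add [iewnx,pli,nqj] -> 13 lines: hyvkb qgdg ebevu falub iewnx pli nqj uyz wgmt obgc jzem ifnma vbk
Hunk 6: at line 8 remove [wgmt,obgc,jzem] add [pjk,uxoe] -> 12 lines: hyvkb qgdg ebevu falub iewnx pli nqj uyz pjk uxoe ifnma vbk
Hunk 7: at line 5 remove [nqj,uyz] add [ssudo] -> 11 lines: hyvkb qgdg ebevu falub iewnx pli ssudo pjk uxoe ifnma vbk
Final line count: 11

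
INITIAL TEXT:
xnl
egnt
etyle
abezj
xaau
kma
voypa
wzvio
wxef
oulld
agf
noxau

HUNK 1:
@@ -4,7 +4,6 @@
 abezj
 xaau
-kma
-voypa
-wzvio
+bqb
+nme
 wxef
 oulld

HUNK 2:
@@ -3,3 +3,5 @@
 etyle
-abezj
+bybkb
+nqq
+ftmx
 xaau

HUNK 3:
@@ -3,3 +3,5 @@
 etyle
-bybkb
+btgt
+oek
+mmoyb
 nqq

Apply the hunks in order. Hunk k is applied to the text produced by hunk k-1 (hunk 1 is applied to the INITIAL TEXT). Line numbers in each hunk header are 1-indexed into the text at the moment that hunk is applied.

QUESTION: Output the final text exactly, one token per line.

Answer: xnl
egnt
etyle
btgt
oek
mmoyb
nqq
ftmx
xaau
bqb
nme
wxef
oulld
agf
noxau

Derivation:
Hunk 1: at line 4 remove [kma,voypa,wzvio] add [bqb,nme] -> 11 lines: xnl egnt etyle abezj xaau bqb nme wxef oulld agf noxau
Hunk 2: at line 3 remove [abezj] add [bybkb,nqq,ftmx] -> 13 lines: xnl egnt etyle bybkb nqq ftmx xaau bqb nme wxef oulld agf noxau
Hunk 3: at line 3 remove [bybkb] add [btgt,oek,mmoyb] -> 15 lines: xnl egnt etyle btgt oek mmoyb nqq ftmx xaau bqb nme wxef oulld agf noxau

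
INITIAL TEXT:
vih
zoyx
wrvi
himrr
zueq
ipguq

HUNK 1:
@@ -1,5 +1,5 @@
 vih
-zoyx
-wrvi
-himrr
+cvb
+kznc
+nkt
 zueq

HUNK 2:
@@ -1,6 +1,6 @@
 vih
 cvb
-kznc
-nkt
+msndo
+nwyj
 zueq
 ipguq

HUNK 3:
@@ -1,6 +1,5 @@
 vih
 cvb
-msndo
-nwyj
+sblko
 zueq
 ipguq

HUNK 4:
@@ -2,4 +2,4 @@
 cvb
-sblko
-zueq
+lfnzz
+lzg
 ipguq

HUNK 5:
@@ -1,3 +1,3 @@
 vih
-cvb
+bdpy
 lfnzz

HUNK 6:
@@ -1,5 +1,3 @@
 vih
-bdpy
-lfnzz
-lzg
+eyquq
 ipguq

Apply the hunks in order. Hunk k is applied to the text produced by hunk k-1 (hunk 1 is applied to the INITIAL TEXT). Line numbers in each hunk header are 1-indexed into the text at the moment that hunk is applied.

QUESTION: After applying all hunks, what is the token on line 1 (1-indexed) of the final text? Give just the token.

Answer: vih

Derivation:
Hunk 1: at line 1 remove [zoyx,wrvi,himrr] add [cvb,kznc,nkt] -> 6 lines: vih cvb kznc nkt zueq ipguq
Hunk 2: at line 1 remove [kznc,nkt] add [msndo,nwyj] -> 6 lines: vih cvb msndo nwyj zueq ipguq
Hunk 3: at line 1 remove [msndo,nwyj] add [sblko] -> 5 lines: vih cvb sblko zueq ipguq
Hunk 4: at line 2 remove [sblko,zueq] add [lfnzz,lzg] -> 5 lines: vih cvb lfnzz lzg ipguq
Hunk 5: at line 1 remove [cvb] add [bdpy] -> 5 lines: vih bdpy lfnzz lzg ipguq
Hunk 6: at line 1 remove [bdpy,lfnzz,lzg] add [eyquq] -> 3 lines: vih eyquq ipguq
Final line 1: vih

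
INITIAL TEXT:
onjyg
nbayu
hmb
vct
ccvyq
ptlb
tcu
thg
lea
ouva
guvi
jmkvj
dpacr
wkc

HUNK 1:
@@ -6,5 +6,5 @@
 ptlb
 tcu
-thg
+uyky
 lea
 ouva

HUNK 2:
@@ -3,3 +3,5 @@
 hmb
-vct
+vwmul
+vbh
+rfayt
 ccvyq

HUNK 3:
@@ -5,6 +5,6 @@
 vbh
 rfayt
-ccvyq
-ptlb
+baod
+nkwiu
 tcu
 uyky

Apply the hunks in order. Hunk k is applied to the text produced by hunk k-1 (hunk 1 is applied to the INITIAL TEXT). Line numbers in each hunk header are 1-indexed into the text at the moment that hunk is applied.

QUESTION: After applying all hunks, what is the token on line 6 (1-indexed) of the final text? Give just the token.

Answer: rfayt

Derivation:
Hunk 1: at line 6 remove [thg] add [uyky] -> 14 lines: onjyg nbayu hmb vct ccvyq ptlb tcu uyky lea ouva guvi jmkvj dpacr wkc
Hunk 2: at line 3 remove [vct] add [vwmul,vbh,rfayt] -> 16 lines: onjyg nbayu hmb vwmul vbh rfayt ccvyq ptlb tcu uyky lea ouva guvi jmkvj dpacr wkc
Hunk 3: at line 5 remove [ccvyq,ptlb] add [baod,nkwiu] -> 16 lines: onjyg nbayu hmb vwmul vbh rfayt baod nkwiu tcu uyky lea ouva guvi jmkvj dpacr wkc
Final line 6: rfayt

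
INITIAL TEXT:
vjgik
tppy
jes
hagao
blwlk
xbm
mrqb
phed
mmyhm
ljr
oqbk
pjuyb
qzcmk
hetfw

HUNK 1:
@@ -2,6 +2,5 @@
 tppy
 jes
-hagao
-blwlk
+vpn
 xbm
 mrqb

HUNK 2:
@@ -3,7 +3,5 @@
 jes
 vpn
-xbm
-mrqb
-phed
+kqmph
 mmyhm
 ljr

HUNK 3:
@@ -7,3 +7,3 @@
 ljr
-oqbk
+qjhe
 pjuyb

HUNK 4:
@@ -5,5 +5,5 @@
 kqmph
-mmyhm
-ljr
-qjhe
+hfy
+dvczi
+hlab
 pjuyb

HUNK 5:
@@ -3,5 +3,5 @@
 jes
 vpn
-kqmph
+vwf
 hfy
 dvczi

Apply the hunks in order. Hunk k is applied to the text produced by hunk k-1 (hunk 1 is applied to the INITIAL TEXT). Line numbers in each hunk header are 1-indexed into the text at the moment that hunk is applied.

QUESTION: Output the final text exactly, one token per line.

Hunk 1: at line 2 remove [hagao,blwlk] add [vpn] -> 13 lines: vjgik tppy jes vpn xbm mrqb phed mmyhm ljr oqbk pjuyb qzcmk hetfw
Hunk 2: at line 3 remove [xbm,mrqb,phed] add [kqmph] -> 11 lines: vjgik tppy jes vpn kqmph mmyhm ljr oqbk pjuyb qzcmk hetfw
Hunk 3: at line 7 remove [oqbk] add [qjhe] -> 11 lines: vjgik tppy jes vpn kqmph mmyhm ljr qjhe pjuyb qzcmk hetfw
Hunk 4: at line 5 remove [mmyhm,ljr,qjhe] add [hfy,dvczi,hlab] -> 11 lines: vjgik tppy jes vpn kqmph hfy dvczi hlab pjuyb qzcmk hetfw
Hunk 5: at line 3 remove [kqmph] add [vwf] -> 11 lines: vjgik tppy jes vpn vwf hfy dvczi hlab pjuyb qzcmk hetfw

Answer: vjgik
tppy
jes
vpn
vwf
hfy
dvczi
hlab
pjuyb
qzcmk
hetfw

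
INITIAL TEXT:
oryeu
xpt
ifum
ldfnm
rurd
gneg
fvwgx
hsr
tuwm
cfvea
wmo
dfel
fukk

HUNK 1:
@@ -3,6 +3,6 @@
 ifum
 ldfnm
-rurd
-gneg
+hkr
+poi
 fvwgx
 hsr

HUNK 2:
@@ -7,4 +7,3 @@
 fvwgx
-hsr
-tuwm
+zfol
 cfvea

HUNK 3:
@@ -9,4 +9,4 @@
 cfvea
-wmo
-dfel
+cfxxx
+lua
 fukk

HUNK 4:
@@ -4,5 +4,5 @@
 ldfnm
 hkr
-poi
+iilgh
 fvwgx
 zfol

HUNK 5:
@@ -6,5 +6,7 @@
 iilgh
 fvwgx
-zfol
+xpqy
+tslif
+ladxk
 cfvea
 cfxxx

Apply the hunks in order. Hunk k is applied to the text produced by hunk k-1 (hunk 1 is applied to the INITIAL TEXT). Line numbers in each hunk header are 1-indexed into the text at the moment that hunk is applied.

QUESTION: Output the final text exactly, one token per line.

Hunk 1: at line 3 remove [rurd,gneg] add [hkr,poi] -> 13 lines: oryeu xpt ifum ldfnm hkr poi fvwgx hsr tuwm cfvea wmo dfel fukk
Hunk 2: at line 7 remove [hsr,tuwm] add [zfol] -> 12 lines: oryeu xpt ifum ldfnm hkr poi fvwgx zfol cfvea wmo dfel fukk
Hunk 3: at line 9 remove [wmo,dfel] add [cfxxx,lua] -> 12 lines: oryeu xpt ifum ldfnm hkr poi fvwgx zfol cfvea cfxxx lua fukk
Hunk 4: at line 4 remove [poi] add [iilgh] -> 12 lines: oryeu xpt ifum ldfnm hkr iilgh fvwgx zfol cfvea cfxxx lua fukk
Hunk 5: at line 6 remove [zfol] add [xpqy,tslif,ladxk] -> 14 lines: oryeu xpt ifum ldfnm hkr iilgh fvwgx xpqy tslif ladxk cfvea cfxxx lua fukk

Answer: oryeu
xpt
ifum
ldfnm
hkr
iilgh
fvwgx
xpqy
tslif
ladxk
cfvea
cfxxx
lua
fukk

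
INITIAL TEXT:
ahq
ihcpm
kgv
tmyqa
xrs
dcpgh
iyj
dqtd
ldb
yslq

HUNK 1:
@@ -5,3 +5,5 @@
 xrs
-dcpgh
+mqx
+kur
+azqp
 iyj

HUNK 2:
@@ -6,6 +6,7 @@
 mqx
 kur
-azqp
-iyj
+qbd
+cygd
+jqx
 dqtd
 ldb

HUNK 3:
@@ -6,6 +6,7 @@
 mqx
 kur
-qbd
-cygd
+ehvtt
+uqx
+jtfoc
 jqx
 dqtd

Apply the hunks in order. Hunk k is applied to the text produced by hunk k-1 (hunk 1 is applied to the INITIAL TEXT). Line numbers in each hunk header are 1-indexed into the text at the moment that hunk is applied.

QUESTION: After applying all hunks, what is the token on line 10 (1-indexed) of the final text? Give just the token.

Hunk 1: at line 5 remove [dcpgh] add [mqx,kur,azqp] -> 12 lines: ahq ihcpm kgv tmyqa xrs mqx kur azqp iyj dqtd ldb yslq
Hunk 2: at line 6 remove [azqp,iyj] add [qbd,cygd,jqx] -> 13 lines: ahq ihcpm kgv tmyqa xrs mqx kur qbd cygd jqx dqtd ldb yslq
Hunk 3: at line 6 remove [qbd,cygd] add [ehvtt,uqx,jtfoc] -> 14 lines: ahq ihcpm kgv tmyqa xrs mqx kur ehvtt uqx jtfoc jqx dqtd ldb yslq
Final line 10: jtfoc

Answer: jtfoc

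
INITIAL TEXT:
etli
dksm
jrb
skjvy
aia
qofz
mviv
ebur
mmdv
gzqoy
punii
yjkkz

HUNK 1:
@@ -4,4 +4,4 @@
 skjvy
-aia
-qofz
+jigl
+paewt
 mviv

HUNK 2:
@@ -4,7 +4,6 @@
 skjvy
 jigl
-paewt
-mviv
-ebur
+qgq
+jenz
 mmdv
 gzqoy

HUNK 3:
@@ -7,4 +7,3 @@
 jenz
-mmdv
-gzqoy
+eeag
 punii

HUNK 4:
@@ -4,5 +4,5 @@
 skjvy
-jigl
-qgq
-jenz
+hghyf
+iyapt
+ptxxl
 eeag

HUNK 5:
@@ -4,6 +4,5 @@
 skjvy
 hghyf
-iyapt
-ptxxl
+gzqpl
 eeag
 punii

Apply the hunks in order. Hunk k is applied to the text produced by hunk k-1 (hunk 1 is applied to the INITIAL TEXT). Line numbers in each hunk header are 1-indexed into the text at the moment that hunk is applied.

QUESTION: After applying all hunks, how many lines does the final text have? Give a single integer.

Hunk 1: at line 4 remove [aia,qofz] add [jigl,paewt] -> 12 lines: etli dksm jrb skjvy jigl paewt mviv ebur mmdv gzqoy punii yjkkz
Hunk 2: at line 4 remove [paewt,mviv,ebur] add [qgq,jenz] -> 11 lines: etli dksm jrb skjvy jigl qgq jenz mmdv gzqoy punii yjkkz
Hunk 3: at line 7 remove [mmdv,gzqoy] add [eeag] -> 10 lines: etli dksm jrb skjvy jigl qgq jenz eeag punii yjkkz
Hunk 4: at line 4 remove [jigl,qgq,jenz] add [hghyf,iyapt,ptxxl] -> 10 lines: etli dksm jrb skjvy hghyf iyapt ptxxl eeag punii yjkkz
Hunk 5: at line 4 remove [iyapt,ptxxl] add [gzqpl] -> 9 lines: etli dksm jrb skjvy hghyf gzqpl eeag punii yjkkz
Final line count: 9

Answer: 9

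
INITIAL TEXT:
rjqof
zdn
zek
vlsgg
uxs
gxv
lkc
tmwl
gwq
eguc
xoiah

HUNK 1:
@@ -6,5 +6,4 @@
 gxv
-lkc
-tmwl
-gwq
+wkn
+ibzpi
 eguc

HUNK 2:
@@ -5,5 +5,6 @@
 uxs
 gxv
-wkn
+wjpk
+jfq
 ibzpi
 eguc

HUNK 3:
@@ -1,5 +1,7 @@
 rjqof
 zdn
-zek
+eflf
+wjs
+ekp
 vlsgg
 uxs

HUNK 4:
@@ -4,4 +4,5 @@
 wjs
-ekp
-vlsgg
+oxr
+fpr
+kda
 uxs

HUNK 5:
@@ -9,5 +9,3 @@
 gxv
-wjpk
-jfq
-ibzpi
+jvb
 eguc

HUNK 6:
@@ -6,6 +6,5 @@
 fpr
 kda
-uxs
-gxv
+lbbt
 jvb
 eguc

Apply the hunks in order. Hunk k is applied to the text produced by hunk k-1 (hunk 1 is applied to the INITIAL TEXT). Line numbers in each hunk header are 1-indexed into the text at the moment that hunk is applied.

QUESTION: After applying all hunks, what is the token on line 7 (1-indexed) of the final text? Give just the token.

Hunk 1: at line 6 remove [lkc,tmwl,gwq] add [wkn,ibzpi] -> 10 lines: rjqof zdn zek vlsgg uxs gxv wkn ibzpi eguc xoiah
Hunk 2: at line 5 remove [wkn] add [wjpk,jfq] -> 11 lines: rjqof zdn zek vlsgg uxs gxv wjpk jfq ibzpi eguc xoiah
Hunk 3: at line 1 remove [zek] add [eflf,wjs,ekp] -> 13 lines: rjqof zdn eflf wjs ekp vlsgg uxs gxv wjpk jfq ibzpi eguc xoiah
Hunk 4: at line 4 remove [ekp,vlsgg] add [oxr,fpr,kda] -> 14 lines: rjqof zdn eflf wjs oxr fpr kda uxs gxv wjpk jfq ibzpi eguc xoiah
Hunk 5: at line 9 remove [wjpk,jfq,ibzpi] add [jvb] -> 12 lines: rjqof zdn eflf wjs oxr fpr kda uxs gxv jvb eguc xoiah
Hunk 6: at line 6 remove [uxs,gxv] add [lbbt] -> 11 lines: rjqof zdn eflf wjs oxr fpr kda lbbt jvb eguc xoiah
Final line 7: kda

Answer: kda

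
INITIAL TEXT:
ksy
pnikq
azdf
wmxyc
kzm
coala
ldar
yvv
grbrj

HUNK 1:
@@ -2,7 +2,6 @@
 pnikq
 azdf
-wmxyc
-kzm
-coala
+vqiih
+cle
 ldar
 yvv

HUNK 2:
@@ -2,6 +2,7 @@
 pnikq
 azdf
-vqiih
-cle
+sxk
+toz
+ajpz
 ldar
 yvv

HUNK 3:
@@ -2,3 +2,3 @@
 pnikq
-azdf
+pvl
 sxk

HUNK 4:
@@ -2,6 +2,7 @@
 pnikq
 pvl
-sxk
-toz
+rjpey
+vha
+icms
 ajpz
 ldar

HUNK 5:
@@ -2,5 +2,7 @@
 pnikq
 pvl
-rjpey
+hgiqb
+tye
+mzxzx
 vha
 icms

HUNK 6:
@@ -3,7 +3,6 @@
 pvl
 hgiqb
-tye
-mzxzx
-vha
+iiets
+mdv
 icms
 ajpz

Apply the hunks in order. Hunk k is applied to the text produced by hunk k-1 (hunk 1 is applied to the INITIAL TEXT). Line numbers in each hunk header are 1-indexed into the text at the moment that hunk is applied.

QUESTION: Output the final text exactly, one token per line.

Answer: ksy
pnikq
pvl
hgiqb
iiets
mdv
icms
ajpz
ldar
yvv
grbrj

Derivation:
Hunk 1: at line 2 remove [wmxyc,kzm,coala] add [vqiih,cle] -> 8 lines: ksy pnikq azdf vqiih cle ldar yvv grbrj
Hunk 2: at line 2 remove [vqiih,cle] add [sxk,toz,ajpz] -> 9 lines: ksy pnikq azdf sxk toz ajpz ldar yvv grbrj
Hunk 3: at line 2 remove [azdf] add [pvl] -> 9 lines: ksy pnikq pvl sxk toz ajpz ldar yvv grbrj
Hunk 4: at line 2 remove [sxk,toz] add [rjpey,vha,icms] -> 10 lines: ksy pnikq pvl rjpey vha icms ajpz ldar yvv grbrj
Hunk 5: at line 2 remove [rjpey] add [hgiqb,tye,mzxzx] -> 12 lines: ksy pnikq pvl hgiqb tye mzxzx vha icms ajpz ldar yvv grbrj
Hunk 6: at line 3 remove [tye,mzxzx,vha] add [iiets,mdv] -> 11 lines: ksy pnikq pvl hgiqb iiets mdv icms ajpz ldar yvv grbrj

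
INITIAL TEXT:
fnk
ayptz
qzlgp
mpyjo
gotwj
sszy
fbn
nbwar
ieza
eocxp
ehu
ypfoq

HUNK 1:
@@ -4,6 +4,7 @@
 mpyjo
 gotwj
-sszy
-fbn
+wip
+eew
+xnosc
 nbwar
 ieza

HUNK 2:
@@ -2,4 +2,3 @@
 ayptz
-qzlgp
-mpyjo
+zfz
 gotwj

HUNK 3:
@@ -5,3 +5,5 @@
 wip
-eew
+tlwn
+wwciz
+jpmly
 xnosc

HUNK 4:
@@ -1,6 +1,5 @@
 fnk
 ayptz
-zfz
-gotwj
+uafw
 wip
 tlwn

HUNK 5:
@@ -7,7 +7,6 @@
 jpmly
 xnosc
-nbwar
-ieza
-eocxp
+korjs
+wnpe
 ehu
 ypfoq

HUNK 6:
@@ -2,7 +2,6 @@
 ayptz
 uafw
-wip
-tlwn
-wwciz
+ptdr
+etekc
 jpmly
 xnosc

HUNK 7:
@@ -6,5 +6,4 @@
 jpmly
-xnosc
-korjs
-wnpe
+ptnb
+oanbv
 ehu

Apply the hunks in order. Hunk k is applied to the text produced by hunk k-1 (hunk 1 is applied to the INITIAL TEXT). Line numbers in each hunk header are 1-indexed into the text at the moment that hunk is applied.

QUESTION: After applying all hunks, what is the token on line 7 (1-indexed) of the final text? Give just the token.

Answer: ptnb

Derivation:
Hunk 1: at line 4 remove [sszy,fbn] add [wip,eew,xnosc] -> 13 lines: fnk ayptz qzlgp mpyjo gotwj wip eew xnosc nbwar ieza eocxp ehu ypfoq
Hunk 2: at line 2 remove [qzlgp,mpyjo] add [zfz] -> 12 lines: fnk ayptz zfz gotwj wip eew xnosc nbwar ieza eocxp ehu ypfoq
Hunk 3: at line 5 remove [eew] add [tlwn,wwciz,jpmly] -> 14 lines: fnk ayptz zfz gotwj wip tlwn wwciz jpmly xnosc nbwar ieza eocxp ehu ypfoq
Hunk 4: at line 1 remove [zfz,gotwj] add [uafw] -> 13 lines: fnk ayptz uafw wip tlwn wwciz jpmly xnosc nbwar ieza eocxp ehu ypfoq
Hunk 5: at line 7 remove [nbwar,ieza,eocxp] add [korjs,wnpe] -> 12 lines: fnk ayptz uafw wip tlwn wwciz jpmly xnosc korjs wnpe ehu ypfoq
Hunk 6: at line 2 remove [wip,tlwn,wwciz] add [ptdr,etekc] -> 11 lines: fnk ayptz uafw ptdr etekc jpmly xnosc korjs wnpe ehu ypfoq
Hunk 7: at line 6 remove [xnosc,korjs,wnpe] add [ptnb,oanbv] -> 10 lines: fnk ayptz uafw ptdr etekc jpmly ptnb oanbv ehu ypfoq
Final line 7: ptnb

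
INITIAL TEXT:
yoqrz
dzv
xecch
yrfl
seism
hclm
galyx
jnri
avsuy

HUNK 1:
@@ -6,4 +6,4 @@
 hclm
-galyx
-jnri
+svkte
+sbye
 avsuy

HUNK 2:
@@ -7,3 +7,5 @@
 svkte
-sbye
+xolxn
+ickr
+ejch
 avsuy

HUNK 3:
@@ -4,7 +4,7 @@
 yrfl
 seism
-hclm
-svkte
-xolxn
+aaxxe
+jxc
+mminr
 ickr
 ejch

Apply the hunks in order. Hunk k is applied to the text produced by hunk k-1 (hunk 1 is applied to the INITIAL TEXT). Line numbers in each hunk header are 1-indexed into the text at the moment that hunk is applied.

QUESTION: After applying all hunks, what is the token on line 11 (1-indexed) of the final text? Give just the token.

Answer: avsuy

Derivation:
Hunk 1: at line 6 remove [galyx,jnri] add [svkte,sbye] -> 9 lines: yoqrz dzv xecch yrfl seism hclm svkte sbye avsuy
Hunk 2: at line 7 remove [sbye] add [xolxn,ickr,ejch] -> 11 lines: yoqrz dzv xecch yrfl seism hclm svkte xolxn ickr ejch avsuy
Hunk 3: at line 4 remove [hclm,svkte,xolxn] add [aaxxe,jxc,mminr] -> 11 lines: yoqrz dzv xecch yrfl seism aaxxe jxc mminr ickr ejch avsuy
Final line 11: avsuy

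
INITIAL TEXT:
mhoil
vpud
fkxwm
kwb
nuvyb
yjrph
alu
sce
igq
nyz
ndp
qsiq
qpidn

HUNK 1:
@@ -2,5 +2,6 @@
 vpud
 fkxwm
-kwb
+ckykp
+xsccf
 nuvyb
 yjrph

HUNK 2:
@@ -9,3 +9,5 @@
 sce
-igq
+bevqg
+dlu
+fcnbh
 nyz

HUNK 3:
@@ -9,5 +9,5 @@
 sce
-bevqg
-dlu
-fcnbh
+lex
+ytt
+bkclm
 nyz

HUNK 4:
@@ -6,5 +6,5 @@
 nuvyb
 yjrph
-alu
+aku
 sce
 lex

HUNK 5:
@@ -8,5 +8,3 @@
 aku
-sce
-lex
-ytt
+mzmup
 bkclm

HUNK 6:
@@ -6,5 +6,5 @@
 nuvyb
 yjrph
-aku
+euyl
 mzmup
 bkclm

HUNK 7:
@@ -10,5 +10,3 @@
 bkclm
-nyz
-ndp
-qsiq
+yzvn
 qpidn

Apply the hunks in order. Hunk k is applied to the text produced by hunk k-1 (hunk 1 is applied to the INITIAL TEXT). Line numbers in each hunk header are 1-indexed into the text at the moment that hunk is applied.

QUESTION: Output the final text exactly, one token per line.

Hunk 1: at line 2 remove [kwb] add [ckykp,xsccf] -> 14 lines: mhoil vpud fkxwm ckykp xsccf nuvyb yjrph alu sce igq nyz ndp qsiq qpidn
Hunk 2: at line 9 remove [igq] add [bevqg,dlu,fcnbh] -> 16 lines: mhoil vpud fkxwm ckykp xsccf nuvyb yjrph alu sce bevqg dlu fcnbh nyz ndp qsiq qpidn
Hunk 3: at line 9 remove [bevqg,dlu,fcnbh] add [lex,ytt,bkclm] -> 16 lines: mhoil vpud fkxwm ckykp xsccf nuvyb yjrph alu sce lex ytt bkclm nyz ndp qsiq qpidn
Hunk 4: at line 6 remove [alu] add [aku] -> 16 lines: mhoil vpud fkxwm ckykp xsccf nuvyb yjrph aku sce lex ytt bkclm nyz ndp qsiq qpidn
Hunk 5: at line 8 remove [sce,lex,ytt] add [mzmup] -> 14 lines: mhoil vpud fkxwm ckykp xsccf nuvyb yjrph aku mzmup bkclm nyz ndp qsiq qpidn
Hunk 6: at line 6 remove [aku] add [euyl] -> 14 lines: mhoil vpud fkxwm ckykp xsccf nuvyb yjrph euyl mzmup bkclm nyz ndp qsiq qpidn
Hunk 7: at line 10 remove [nyz,ndp,qsiq] add [yzvn] -> 12 lines: mhoil vpud fkxwm ckykp xsccf nuvyb yjrph euyl mzmup bkclm yzvn qpidn

Answer: mhoil
vpud
fkxwm
ckykp
xsccf
nuvyb
yjrph
euyl
mzmup
bkclm
yzvn
qpidn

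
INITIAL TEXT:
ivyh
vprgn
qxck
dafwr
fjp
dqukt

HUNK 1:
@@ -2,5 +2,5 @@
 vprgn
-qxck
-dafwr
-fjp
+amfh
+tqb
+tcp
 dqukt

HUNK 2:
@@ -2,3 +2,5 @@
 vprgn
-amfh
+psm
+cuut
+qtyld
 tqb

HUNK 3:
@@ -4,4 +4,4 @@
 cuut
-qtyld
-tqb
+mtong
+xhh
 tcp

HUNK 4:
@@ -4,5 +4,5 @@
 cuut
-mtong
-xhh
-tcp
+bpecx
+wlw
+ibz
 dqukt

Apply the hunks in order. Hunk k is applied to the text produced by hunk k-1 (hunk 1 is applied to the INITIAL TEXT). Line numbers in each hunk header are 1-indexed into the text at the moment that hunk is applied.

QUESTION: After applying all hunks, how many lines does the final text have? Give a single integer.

Answer: 8

Derivation:
Hunk 1: at line 2 remove [qxck,dafwr,fjp] add [amfh,tqb,tcp] -> 6 lines: ivyh vprgn amfh tqb tcp dqukt
Hunk 2: at line 2 remove [amfh] add [psm,cuut,qtyld] -> 8 lines: ivyh vprgn psm cuut qtyld tqb tcp dqukt
Hunk 3: at line 4 remove [qtyld,tqb] add [mtong,xhh] -> 8 lines: ivyh vprgn psm cuut mtong xhh tcp dqukt
Hunk 4: at line 4 remove [mtong,xhh,tcp] add [bpecx,wlw,ibz] -> 8 lines: ivyh vprgn psm cuut bpecx wlw ibz dqukt
Final line count: 8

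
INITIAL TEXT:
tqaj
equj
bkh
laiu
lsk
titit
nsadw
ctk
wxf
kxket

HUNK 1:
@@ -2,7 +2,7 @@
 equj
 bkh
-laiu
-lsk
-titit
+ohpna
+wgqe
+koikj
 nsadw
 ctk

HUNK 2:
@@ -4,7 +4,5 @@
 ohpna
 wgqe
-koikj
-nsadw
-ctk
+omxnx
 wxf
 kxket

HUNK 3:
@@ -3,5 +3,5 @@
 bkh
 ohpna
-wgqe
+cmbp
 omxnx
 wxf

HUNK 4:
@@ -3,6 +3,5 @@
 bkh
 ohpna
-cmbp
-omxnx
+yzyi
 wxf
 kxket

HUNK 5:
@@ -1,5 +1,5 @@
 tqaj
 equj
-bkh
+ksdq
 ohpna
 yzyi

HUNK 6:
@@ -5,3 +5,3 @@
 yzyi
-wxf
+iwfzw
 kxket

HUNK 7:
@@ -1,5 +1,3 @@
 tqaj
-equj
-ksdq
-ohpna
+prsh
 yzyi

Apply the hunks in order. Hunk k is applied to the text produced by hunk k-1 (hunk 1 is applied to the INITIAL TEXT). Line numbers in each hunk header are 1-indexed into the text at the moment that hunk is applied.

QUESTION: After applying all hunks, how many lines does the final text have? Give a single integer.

Answer: 5

Derivation:
Hunk 1: at line 2 remove [laiu,lsk,titit] add [ohpna,wgqe,koikj] -> 10 lines: tqaj equj bkh ohpna wgqe koikj nsadw ctk wxf kxket
Hunk 2: at line 4 remove [koikj,nsadw,ctk] add [omxnx] -> 8 lines: tqaj equj bkh ohpna wgqe omxnx wxf kxket
Hunk 3: at line 3 remove [wgqe] add [cmbp] -> 8 lines: tqaj equj bkh ohpna cmbp omxnx wxf kxket
Hunk 4: at line 3 remove [cmbp,omxnx] add [yzyi] -> 7 lines: tqaj equj bkh ohpna yzyi wxf kxket
Hunk 5: at line 1 remove [bkh] add [ksdq] -> 7 lines: tqaj equj ksdq ohpna yzyi wxf kxket
Hunk 6: at line 5 remove [wxf] add [iwfzw] -> 7 lines: tqaj equj ksdq ohpna yzyi iwfzw kxket
Hunk 7: at line 1 remove [equj,ksdq,ohpna] add [prsh] -> 5 lines: tqaj prsh yzyi iwfzw kxket
Final line count: 5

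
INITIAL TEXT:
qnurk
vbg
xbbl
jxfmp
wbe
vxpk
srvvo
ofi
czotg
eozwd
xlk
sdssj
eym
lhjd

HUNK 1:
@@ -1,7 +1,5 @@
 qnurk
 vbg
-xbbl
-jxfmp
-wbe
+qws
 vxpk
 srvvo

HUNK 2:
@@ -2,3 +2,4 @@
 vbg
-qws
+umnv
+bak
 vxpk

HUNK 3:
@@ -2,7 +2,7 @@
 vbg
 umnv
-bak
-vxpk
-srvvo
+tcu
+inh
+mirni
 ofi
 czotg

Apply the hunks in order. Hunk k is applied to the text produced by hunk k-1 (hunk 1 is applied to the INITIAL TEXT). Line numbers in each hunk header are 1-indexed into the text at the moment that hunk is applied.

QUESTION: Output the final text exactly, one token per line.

Answer: qnurk
vbg
umnv
tcu
inh
mirni
ofi
czotg
eozwd
xlk
sdssj
eym
lhjd

Derivation:
Hunk 1: at line 1 remove [xbbl,jxfmp,wbe] add [qws] -> 12 lines: qnurk vbg qws vxpk srvvo ofi czotg eozwd xlk sdssj eym lhjd
Hunk 2: at line 2 remove [qws] add [umnv,bak] -> 13 lines: qnurk vbg umnv bak vxpk srvvo ofi czotg eozwd xlk sdssj eym lhjd
Hunk 3: at line 2 remove [bak,vxpk,srvvo] add [tcu,inh,mirni] -> 13 lines: qnurk vbg umnv tcu inh mirni ofi czotg eozwd xlk sdssj eym lhjd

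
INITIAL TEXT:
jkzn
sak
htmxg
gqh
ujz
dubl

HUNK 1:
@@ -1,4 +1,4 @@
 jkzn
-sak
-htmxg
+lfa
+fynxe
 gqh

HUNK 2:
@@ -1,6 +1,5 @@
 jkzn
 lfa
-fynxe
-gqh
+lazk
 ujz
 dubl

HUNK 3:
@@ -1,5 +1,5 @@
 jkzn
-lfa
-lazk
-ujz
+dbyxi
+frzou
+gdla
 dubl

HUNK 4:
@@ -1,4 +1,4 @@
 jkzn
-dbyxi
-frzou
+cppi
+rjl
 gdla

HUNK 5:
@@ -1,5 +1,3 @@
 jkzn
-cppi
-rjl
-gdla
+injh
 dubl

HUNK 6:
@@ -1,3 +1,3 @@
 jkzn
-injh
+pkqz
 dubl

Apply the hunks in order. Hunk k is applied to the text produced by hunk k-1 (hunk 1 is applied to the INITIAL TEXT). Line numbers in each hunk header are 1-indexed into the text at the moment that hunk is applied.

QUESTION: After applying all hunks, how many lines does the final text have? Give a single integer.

Answer: 3

Derivation:
Hunk 1: at line 1 remove [sak,htmxg] add [lfa,fynxe] -> 6 lines: jkzn lfa fynxe gqh ujz dubl
Hunk 2: at line 1 remove [fynxe,gqh] add [lazk] -> 5 lines: jkzn lfa lazk ujz dubl
Hunk 3: at line 1 remove [lfa,lazk,ujz] add [dbyxi,frzou,gdla] -> 5 lines: jkzn dbyxi frzou gdla dubl
Hunk 4: at line 1 remove [dbyxi,frzou] add [cppi,rjl] -> 5 lines: jkzn cppi rjl gdla dubl
Hunk 5: at line 1 remove [cppi,rjl,gdla] add [injh] -> 3 lines: jkzn injh dubl
Hunk 6: at line 1 remove [injh] add [pkqz] -> 3 lines: jkzn pkqz dubl
Final line count: 3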